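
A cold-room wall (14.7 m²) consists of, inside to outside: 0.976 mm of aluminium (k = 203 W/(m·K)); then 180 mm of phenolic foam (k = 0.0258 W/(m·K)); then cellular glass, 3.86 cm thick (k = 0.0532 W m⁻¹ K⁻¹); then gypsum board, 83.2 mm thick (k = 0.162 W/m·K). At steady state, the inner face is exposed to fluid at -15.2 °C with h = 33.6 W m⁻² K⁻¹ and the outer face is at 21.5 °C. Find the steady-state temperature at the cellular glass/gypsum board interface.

Series thermal resistances, inner to outer:
  R_conv,in = 1/(hA) = 1/(33.6·14.7) = 0.002025 K/W
  R_aluminium = L/(kA) = 9.76×10^-4/(203·14.7) = 3.271×10^-7 K/W
  R_phenolic foam = L/(kA) = 0.180/(0.0258·14.7) = 0.4746 K/W
  R_cellular glass = L/(kA) = 0.0386/(0.0532·14.7) = 0.04936 K/W
  R_gypsum board = L/(kA) = 0.0832/(0.162·14.7) = 0.03494 K/W
ΣR = 0.002025 + 3.271×10^-7 + 0.4746 + 0.04936 + 0.03494 = 0.5609 K/W
Q = ΔT/ΣR = (-15.2 °C − 21.5 °C)/0.5609 = -65.43 W
From the inner boundary to the cellular glass/gypsum board interface, ΣR_partial = 0.5260 K/W.
T_interface = T_in − Q·ΣR_partial = -15.2 °C − (-65.43)(0.5260) = 19.2 °C

T = 19.2 °C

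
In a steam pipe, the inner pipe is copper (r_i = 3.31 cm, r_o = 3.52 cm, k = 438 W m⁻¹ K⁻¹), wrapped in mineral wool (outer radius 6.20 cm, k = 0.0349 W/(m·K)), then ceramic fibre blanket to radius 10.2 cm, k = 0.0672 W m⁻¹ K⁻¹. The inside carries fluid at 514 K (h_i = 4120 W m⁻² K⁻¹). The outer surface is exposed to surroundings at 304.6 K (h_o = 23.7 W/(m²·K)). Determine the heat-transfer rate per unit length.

Q' = 54.7 W/m

Treat each layer as a resistance in series:
  R'_conv,in = 1/(2πr h) = 1/(2π·0.0331·4120) = 0.001167 m·K/W
  R'_copper = ln(0.0352/0.0331)/(2πk) = 0.06151/(2π·438) = 2.235×10^-5 m·K/W
  R'_mineral wool = ln(0.0620/0.0352)/(2πk) = 0.5661/(2π·0.0349) = 2.582 m·K/W
  R'_ceramic fibre blanket = ln(0.102/0.0620)/(2πk) = 0.4978/(2π·0.0672) = 1.179 m·K/W
  R'_conv,out = 1/(2πr h) = 1/(2π·0.102·23.7) = 0.06584 m·K/W
ΣR = 0.001167 + 2.235×10^-5 + 2.582 + 1.179 + 0.06584 = 3.828 m·K/W
Q' = ΔT/ΣR = (514 K − 304.6 K)/3.828 = 54.7 W/m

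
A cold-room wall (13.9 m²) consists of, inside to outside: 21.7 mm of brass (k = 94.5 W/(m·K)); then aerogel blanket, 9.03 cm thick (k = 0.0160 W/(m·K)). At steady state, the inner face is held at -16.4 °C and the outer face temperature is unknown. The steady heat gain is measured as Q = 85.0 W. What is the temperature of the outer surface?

T_out = 18.1 °C

Sum the resistances:
  R_brass = L/(kA) = 0.0217/(94.5·13.9) = 1.652×10^-5 K/W
  R_aerogel blanket = L/(kA) = 0.0903/(0.0160·13.9) = 0.4060 K/W
ΣR = 0.4060 K/W
ΔT = Q·ΣR = 85.0 × 0.4060 = 34.51 K
Heat flows inward, so T_out = T_in + ΔT = -16.4 + 34.51 = 18.1 °C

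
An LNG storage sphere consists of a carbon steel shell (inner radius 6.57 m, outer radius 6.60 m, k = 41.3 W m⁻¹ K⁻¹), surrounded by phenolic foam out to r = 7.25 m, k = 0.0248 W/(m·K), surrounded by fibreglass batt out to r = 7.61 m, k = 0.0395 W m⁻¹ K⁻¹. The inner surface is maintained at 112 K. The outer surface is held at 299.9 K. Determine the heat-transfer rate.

Q = 3.31 kW

Treat each layer as a resistance in series:
  R_carbon steel = (1/6.57 − 1/6.60)/(4πk) = 6.919×10^-4/(4π·41.3) = 1.333×10^-6 K/W
  R_phenolic foam = (1/6.60 − 1/7.25)/(4πk) = 0.01358/(4π·0.0248) = 0.04359 K/W
  R_fibreglass batt = (1/7.25 − 1/7.61)/(4πk) = 0.006525/(4π·0.0395) = 0.01315 K/W
ΣR = 1.333×10^-6 + 0.04359 + 0.01315 = 0.05674 K/W
Q = ΔT/ΣR = (112 K − 299.9 K)/0.05674 = -3310 W
(Negative Q ⇒ heat flows inward; heat gain = 3310 W.)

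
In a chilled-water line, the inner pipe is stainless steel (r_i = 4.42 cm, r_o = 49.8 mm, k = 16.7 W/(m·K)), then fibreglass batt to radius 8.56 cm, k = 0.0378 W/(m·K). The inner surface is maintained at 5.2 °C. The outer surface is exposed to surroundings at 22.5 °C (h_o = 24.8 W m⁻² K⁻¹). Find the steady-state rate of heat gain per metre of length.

Treat each layer as a resistance in series:
  R'_stainless steel = ln(0.0498/0.0442)/(2πk) = 0.1193/(2π·16.7) = 0.001137 m·K/W
  R'_fibreglass batt = ln(0.0856/0.0498)/(2πk) = 0.5417/(2π·0.0378) = 2.281 m·K/W
  R'_conv,out = 1/(2πr h) = 1/(2π·0.0856·24.8) = 0.07497 m·K/W
ΣR = 0.001137 + 2.281 + 0.07497 = 2.357 m·K/W
Q' = ΔT/ΣR = (5.2 °C − 22.5 °C)/2.357 = -7.34 W/m
(Negative Q' ⇒ heat flows inward; heat gain = 7.34 W/m.)

Q' = 7.34 W/m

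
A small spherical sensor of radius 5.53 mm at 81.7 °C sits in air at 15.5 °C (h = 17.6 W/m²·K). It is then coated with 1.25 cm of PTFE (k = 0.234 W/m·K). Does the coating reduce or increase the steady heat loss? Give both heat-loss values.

Critical radius for a sphere: r_cr = 2k/h = 0.0266 m = 2.66 cm.
Outer radius after coating: r₂ = 0.00553 + 0.0125 = 0.01803 m.
Since r₁ < r_cr and r₂ ≤ r_cr, the coating moves toward the maximum at r_cr — heat loss rises.
Bare: R = 1/(4πr₁²h) = 147.9 K/W; Q = 66.2/147.9 = 0.448 W.
Coated: R = R_cond + R_conv = 56.54 K/W; Q = 66.2/56.54 = 1.17 W.

increases: 0.448 → 1.17 W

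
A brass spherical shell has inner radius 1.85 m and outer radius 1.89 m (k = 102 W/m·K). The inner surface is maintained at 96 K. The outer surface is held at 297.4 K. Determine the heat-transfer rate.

Q = 2.26×10^7 W

Q = 4πk·ΔT/(1/r₁ − 1/r₂) = 4π × 102 × 201.4 / (1/1.85 − 1/1.89) = 2.26×10^7 W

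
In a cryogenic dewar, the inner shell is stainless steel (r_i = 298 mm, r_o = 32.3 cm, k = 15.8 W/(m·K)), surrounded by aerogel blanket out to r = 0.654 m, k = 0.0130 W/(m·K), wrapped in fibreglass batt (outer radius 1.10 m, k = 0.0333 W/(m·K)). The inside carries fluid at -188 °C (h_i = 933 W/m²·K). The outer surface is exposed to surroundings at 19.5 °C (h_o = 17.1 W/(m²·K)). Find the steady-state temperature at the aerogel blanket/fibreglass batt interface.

Resistance network (inner→outer):
  R_conv,in = 1/(4πr²h) = 1/(4π·0.298²·933) = 9.605×10^-4 K/W
  R_stainless steel = (1/0.298 − 1/0.323)/(4πk) = 0.2597/(4π·15.8) = 0.001308 K/W
  R_aerogel blanket = (1/0.323 − 1/0.654)/(4πk) = 1.567/(4π·0.0130) = 9.592 K/W
  R_fibreglass batt = (1/0.654 − 1/1.10)/(4πk) = 0.6200/(4π·0.0333) = 1.482 K/W
  R_conv,out = 1/(4πr²h) = 1/(4π·1.10²·17.1) = 0.003846 K/W
ΣR = 9.605×10^-4 + 0.001308 + 9.592 + 1.482 + 0.003846 = 11.08 K/W
Q = ΔT/ΣR = (-188 °C − 19.5 °C)/11.08 = -18.73 W
From the inner boundary to the aerogel blanket/fibreglass batt interface, ΣR_partial = 9.594 K/W.
T_interface = T_in − Q·ΣR_partial = -188 °C − (-18.73)(9.594) = -8.3 °C

T = -8.3 °C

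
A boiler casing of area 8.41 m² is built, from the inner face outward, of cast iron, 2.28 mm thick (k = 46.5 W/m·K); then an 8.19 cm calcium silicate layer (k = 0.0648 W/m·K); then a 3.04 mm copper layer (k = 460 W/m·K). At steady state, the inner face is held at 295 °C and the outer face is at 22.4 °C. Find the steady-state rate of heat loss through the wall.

Series thermal resistances, inner to outer:
  R_cast iron = L/(kA) = 0.00228/(46.5·8.41) = 5.830×10^-6 K/W
  R_calcium silicate = L/(kA) = 0.0819/(0.0648·8.41) = 0.1503 K/W
  R_copper = L/(kA) = 0.00304/(460·8.41) = 7.858×10^-7 K/W
ΣR = 5.830×10^-6 + 0.1503 + 7.858×10^-7 = 0.1503 K/W
Q = ΔT/ΣR = (295 °C − 22.4 °C)/0.1503 = 1810 W

Q = 1810 W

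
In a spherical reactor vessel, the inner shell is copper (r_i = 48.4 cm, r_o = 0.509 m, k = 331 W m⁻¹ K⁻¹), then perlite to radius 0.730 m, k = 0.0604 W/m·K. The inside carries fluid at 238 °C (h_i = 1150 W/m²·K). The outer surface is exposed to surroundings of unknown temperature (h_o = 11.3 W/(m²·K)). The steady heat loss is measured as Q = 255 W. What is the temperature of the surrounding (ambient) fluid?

T_out = 34.7 °C

Series resistances:
  R_conv,in = 1/(4πr²h) = 1/(4π·0.484²·1150) = 2.954×10^-4 K/W
  R_copper = (1/0.484 − 1/0.509)/(4πk) = 0.1015/(4π·331) = 2.440×10^-5 K/W
  R_perlite = (1/0.509 − 1/0.730)/(4πk) = 0.5948/(4π·0.0604) = 0.7836 K/W
  R_conv,out = 1/(4πr²h) = 1/(4π·0.730²·11.3) = 0.01321 K/W
ΣR = 0.7972 K/W
ΔT = Q·ΣR = 255 × 0.7972 = 203.3 K
Heat flows outward, so T_out = T_in − ΔT = 238 − 203.3 = 34.7 °C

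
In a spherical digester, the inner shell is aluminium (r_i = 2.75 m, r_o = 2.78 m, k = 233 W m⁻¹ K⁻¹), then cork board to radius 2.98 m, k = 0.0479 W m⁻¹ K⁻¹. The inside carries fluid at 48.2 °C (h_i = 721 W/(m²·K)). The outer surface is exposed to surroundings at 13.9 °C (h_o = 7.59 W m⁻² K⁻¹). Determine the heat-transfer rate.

Q = 830 W

Series thermal resistances, inner to outer:
  R_conv,in = 1/(4πr²h) = 1/(4π·2.75²·721) = 1.459×10^-5 K/W
  R_aluminium = (1/2.75 − 1/2.78)/(4πk) = 0.003924/(4π·233) = 1.340×10^-6 K/W
  R_cork board = (1/2.78 − 1/2.98)/(4πk) = 0.02414/(4π·0.0479) = 0.04011 K/W
  R_conv,out = 1/(4πr²h) = 1/(4π·2.98²·7.59) = 0.001181 K/W
ΣR = 1.459×10^-5 + 1.340×10^-6 + 0.04011 + 0.001181 = 0.04131 K/W
Q = ΔT/ΣR = (48.2 °C − 13.9 °C)/0.04131 = 830 W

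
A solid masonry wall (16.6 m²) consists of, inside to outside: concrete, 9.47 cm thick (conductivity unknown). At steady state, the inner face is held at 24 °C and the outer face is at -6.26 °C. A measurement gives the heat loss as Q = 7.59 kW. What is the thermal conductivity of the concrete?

k = 1.43 W/m·K

ΣR = ΔT/Q = |24 − -6.26|/7590 = 0.003987 K/W
L/(kA) = 0.003987 ⇒ k = 0.0947/(0.003987·16.6) = 1.43 W/m·K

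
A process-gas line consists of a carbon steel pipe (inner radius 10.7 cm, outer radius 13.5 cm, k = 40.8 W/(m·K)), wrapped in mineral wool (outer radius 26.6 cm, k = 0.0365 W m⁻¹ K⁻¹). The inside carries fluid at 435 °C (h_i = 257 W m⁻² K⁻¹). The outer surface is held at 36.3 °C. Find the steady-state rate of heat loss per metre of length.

Series thermal resistances, inner to outer:
  R'_conv,in = 1/(2πr h) = 1/(2π·0.107·257) = 0.005788 m·K/W
  R'_carbon steel = ln(0.135/0.107)/(2πk) = 0.2324/(2π·40.8) = 9.067×10^-4 m·K/W
  R'_mineral wool = ln(0.266/0.135)/(2πk) = 0.6782/(2π·0.0365) = 2.957 m·K/W
ΣR = 0.005788 + 9.067×10^-4 + 2.957 = 2.964 m·K/W
Q' = ΔT/ΣR = (435 °C − 36.3 °C)/2.964 = 135 W/m

Q' = 135 W/m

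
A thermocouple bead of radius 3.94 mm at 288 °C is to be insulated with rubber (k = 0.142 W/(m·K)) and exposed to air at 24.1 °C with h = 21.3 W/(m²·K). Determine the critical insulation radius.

For a sphere, r_cr = 2k_ins/h = 2·0.142/21.3 = 0.0133 m = 1.33 cm

r_cr = 1.33 cm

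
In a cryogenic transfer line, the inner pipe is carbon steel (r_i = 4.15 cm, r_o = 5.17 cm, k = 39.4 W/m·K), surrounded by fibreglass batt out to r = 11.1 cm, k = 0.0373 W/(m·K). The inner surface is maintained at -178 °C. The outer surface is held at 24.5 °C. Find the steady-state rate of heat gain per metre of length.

Q' = 62.1 W/m

Treat each layer as a resistance in series:
  R'_carbon steel = ln(0.0517/0.0415)/(2πk) = 0.2198/(2π·39.4) = 8.877×10^-4 m·K/W
  R'_fibreglass batt = ln(0.111/0.0517)/(2πk) = 0.7641/(2π·0.0373) = 3.260 m·K/W
ΣR = 8.877×10^-4 + 3.260 = 3.261 m·K/W
Q' = ΔT/ΣR = (-178 °C − 24.5 °C)/3.261 = -62.1 W/m
(Negative Q' ⇒ heat flows inward; heat gain = 62.1 W/m.)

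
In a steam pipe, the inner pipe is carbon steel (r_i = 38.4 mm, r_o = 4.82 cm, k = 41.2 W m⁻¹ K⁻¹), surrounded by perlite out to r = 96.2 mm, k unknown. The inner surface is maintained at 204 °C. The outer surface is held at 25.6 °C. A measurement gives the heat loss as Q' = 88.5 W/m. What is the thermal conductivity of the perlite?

k = 0.0546 W/m·K

ΣR = ΔT/Q' = |204 − 25.6|/88.5 = 2.016 m·K/W
Known resistances:
  R'_carbon steel = ln(0.0482/0.0384)/(2πk) = 0.2273/(2π·41.2) = 8.781×10^-4 m·K/W
R_perlite = ΣR − ΣR_known = 2.016 − 8.781×10^-4 = 2.015 m·K/W
ln(r₂/r₁)/(2πk) = 2.015 ⇒ k = 0.6911/(2π·2.015) = 0.0546 W/m·K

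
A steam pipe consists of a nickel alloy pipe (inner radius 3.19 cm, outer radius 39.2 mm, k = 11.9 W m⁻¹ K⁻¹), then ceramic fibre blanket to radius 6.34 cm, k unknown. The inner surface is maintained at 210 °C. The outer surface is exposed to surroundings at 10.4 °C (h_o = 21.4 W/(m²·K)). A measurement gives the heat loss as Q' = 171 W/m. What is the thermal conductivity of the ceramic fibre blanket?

ΣR = ΔT/Q' = |210 − 10.4|/171 = 1.167 m·K/W
Known resistances:
  R'_nickel alloy = ln(0.0392/0.0319)/(2πk) = 0.2061/(2π·11.9) = 0.002756 m·K/W
  R'_conv,out = 1/(2πr h) = 1/(2π·0.0634·21.4) = 0.1173 m·K/W
R_ceramic fibre blanket = ΣR − ΣR_known = 1.167 − 0.1201 = 1.047 m·K/W
ln(r₂/r₁)/(2πk) = 1.047 ⇒ k = 0.4808/(2π·1.047) = 0.0731 W/m·K

k = 0.0731 W/m·K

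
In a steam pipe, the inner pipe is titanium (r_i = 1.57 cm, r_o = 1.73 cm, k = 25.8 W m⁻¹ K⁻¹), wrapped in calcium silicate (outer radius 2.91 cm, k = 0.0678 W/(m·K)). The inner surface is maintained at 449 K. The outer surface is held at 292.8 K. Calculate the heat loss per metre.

Treat each layer as a resistance in series:
  R'_titanium = ln(0.0173/0.0157)/(2πk) = 0.09705/(2π·25.8) = 5.987×10^-4 m·K/W
  R'_calcium silicate = ln(0.0291/0.0173)/(2πk) = 0.5200/(2π·0.0678) = 1.221 m·K/W
ΣR = 5.987×10^-4 + 1.221 = 1.222 m·K/W
Q' = ΔT/ΣR = (449 K − 292.8 K)/1.222 = 128 W/m

Q' = 128 W/m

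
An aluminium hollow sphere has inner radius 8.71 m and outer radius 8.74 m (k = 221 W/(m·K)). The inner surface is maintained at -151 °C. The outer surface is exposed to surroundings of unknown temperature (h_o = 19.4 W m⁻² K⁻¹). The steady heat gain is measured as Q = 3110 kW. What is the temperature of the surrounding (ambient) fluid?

Sum the resistances:
  R_aluminium = (1/8.71 − 1/8.74)/(4πk) = 3.941×10^-4/(4π·221) = 1.419×10^-7 K/W
  R_conv,out = 1/(4πr²h) = 1/(4π·8.74²·19.4) = 5.370×10^-5 K/W
ΣR = 5.384×10^-5 K/W
ΔT = Q·ΣR = 3.11×10^6 × 5.384×10^-5 = 167.4 K
Heat flows inward, so T_out = T_in + ΔT = -151 + 167.4 = 16.4 °C

T_out = 16.4 °C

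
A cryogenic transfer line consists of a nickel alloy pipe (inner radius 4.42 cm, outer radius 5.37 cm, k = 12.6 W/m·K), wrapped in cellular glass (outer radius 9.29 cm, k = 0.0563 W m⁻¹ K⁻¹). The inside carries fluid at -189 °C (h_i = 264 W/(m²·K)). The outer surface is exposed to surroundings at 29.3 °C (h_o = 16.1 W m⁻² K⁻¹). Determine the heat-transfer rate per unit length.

Series thermal resistances, inner to outer:
  R'_conv,in = 1/(2πr h) = 1/(2π·0.0442·264) = 0.01364 m·K/W
  R'_nickel alloy = ln(0.0537/0.0442)/(2πk) = 0.1947/(2π·12.6) = 0.002459 m·K/W
  R'_cellular glass = ln(0.0929/0.0537)/(2πk) = 0.5481/(2π·0.0563) = 1.549 m·K/W
  R'_conv,out = 1/(2πr h) = 1/(2π·0.0929·16.1) = 0.1064 m·K/W
ΣR = 0.01364 + 0.002459 + 1.549 + 0.1064 = 1.671 m·K/W
Q' = ΔT/ΣR = (-189 °C − 29.3 °C)/1.671 = -131 W/m
(Negative Q' ⇒ heat flows inward; heat gain = 131 W/m.)

Q' = 131 W/m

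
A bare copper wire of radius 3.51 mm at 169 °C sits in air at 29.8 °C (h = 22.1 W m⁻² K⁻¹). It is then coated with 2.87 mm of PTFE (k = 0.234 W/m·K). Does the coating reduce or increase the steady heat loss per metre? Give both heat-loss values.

Critical radius for a cylinder: r_cr = k/h = 0.0106 m = 1.06 cm.
Outer radius after coating: r₂ = 0.00351 + 0.00287 = 0.00638 m.
Since r₁ < r_cr and r₂ ≤ r_cr, the coating moves toward the maximum at r_cr — heat loss rises.
Bare: R = 1/(2πr₁h) = 2.052 m·K/W; Q = 139.2/2.052 = 67.8 W/m.
Coated: R = R_cond + R_conv = 1.535 m·K/W; Q = 139.2/1.535 = 90.7 W/m.

increases: 67.8 → 90.7 W/m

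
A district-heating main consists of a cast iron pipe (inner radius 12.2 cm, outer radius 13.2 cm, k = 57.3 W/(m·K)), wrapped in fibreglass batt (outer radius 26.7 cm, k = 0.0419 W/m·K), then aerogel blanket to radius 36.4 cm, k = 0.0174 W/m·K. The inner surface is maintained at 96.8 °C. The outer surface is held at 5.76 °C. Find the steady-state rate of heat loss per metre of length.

Q' = 16.5 W/m

Treat each layer as a resistance in series:
  R'_cast iron = ln(0.132/0.122)/(2πk) = 0.07878/(2π·57.3) = 2.188×10^-4 m·K/W
  R'_fibreglass batt = ln(0.267/0.132)/(2πk) = 0.7044/(2π·0.0419) = 2.676 m·K/W
  R'_aerogel blanket = ln(0.364/0.267)/(2πk) = 0.3099/(2π·0.0174) = 2.835 m·K/W
ΣR = 2.188×10^-4 + 2.676 + 2.835 = 5.511 m·K/W
Q' = ΔT/ΣR = (96.8 °C − 5.76 °C)/5.511 = 16.5 W/m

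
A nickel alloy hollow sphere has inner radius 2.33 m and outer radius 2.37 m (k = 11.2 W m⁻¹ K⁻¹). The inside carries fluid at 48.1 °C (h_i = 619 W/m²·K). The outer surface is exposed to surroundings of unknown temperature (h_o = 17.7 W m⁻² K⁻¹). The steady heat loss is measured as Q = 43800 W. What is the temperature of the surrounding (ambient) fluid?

T_out = 9.75 °C

Series resistances:
  R_conv,in = 1/(4πr²h) = 1/(4π·2.33²·619) = 2.368×10^-5 K/W
  R_nickel alloy = (1/2.33 − 1/2.37)/(4πk) = 0.007244/(4π·11.2) = 5.147×10^-5 K/W
  R_conv,out = 1/(4πr²h) = 1/(4π·2.37²·17.7) = 8.004×10^-4 K/W
ΣR = 8.756×10^-4 K/W
ΔT = Q·ΣR = 43800 × 8.756×10^-4 = 38.35 K
Heat flows outward, so T_out = T_in − ΔT = 48.1 − 38.35 = 9.75 °C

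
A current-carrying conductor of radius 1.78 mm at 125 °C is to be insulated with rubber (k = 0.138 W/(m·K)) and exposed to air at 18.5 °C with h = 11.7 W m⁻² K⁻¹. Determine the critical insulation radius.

For a cylinder, r_cr = k_ins/h = 0.138/11.7 = 0.0118 m = 1.18 cm

r_cr = 1.18 cm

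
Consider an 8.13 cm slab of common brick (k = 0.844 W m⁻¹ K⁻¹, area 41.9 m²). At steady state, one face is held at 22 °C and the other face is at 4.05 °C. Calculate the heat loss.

Q = kA·ΔT/L = 0.844 × 41.9 × |22 °C − 4.05 °C| / 0.0813 = 7810 W

Q = 7.81 kW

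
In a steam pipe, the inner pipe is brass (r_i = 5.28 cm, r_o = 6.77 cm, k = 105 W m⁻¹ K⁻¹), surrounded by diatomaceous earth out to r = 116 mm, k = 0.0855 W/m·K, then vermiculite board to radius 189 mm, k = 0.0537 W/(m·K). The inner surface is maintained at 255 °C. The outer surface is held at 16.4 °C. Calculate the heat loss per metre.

Resistance network (inner→outer):
  R'_brass = ln(0.0677/0.0528)/(2πk) = 0.2486/(2π·105) = 3.768×10^-4 m·K/W
  R'_diatomaceous earth = ln(0.116/0.0677)/(2πk) = 0.5385/(2π·0.0855) = 1.002 m·K/W
  R'_vermiculite board = ln(0.189/0.116)/(2πk) = 0.4882/(2π·0.0537) = 1.447 m·K/W
ΣR = 3.768×10^-4 + 1.002 + 1.447 = 2.449 m·K/W
Q' = ΔT/ΣR = (255 °C − 16.4 °C)/2.449 = 97.4 W/m

Q' = 97.4 W/m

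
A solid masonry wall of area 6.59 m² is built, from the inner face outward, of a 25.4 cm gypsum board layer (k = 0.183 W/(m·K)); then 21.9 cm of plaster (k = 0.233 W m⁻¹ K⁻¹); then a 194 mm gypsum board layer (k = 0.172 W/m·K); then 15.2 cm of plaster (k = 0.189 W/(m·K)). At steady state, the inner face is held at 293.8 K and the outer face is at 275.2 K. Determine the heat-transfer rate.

Q = 28.8 W

Treat each layer as a resistance in series:
  R_gypsum board = L/(kA) = 0.254/(0.183·6.59) = 0.2106 K/W
  R_plaster = L/(kA) = 0.219/(0.233·6.59) = 0.1426 K/W
  R_gypsum board = L/(kA) = 0.194/(0.172·6.59) = 0.1712 K/W
  R_plaster = L/(kA) = 0.152/(0.189·6.59) = 0.1220 K/W
ΣR = 0.2106 + 0.1426 + 0.1712 + 0.1220 = 0.6464 K/W
Q = ΔT/ΣR = (293.8 K − 275.2 K)/0.6464 = 28.8 W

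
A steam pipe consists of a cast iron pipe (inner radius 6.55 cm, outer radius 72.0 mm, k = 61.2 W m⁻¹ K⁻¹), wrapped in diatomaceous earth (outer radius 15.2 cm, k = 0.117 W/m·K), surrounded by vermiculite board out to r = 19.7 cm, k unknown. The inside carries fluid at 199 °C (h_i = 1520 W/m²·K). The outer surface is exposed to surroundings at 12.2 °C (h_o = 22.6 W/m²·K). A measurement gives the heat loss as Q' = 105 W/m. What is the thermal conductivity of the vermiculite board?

k = 0.0569 W/m·K

ΣR = ΔT/Q' = |199 − 12.2|/105 = 1.779 m·K/W
Known resistances:
  R'_conv,in = 1/(2πr h) = 1/(2π·0.0655·1520) = 0.001599 m·K/W
  R'_cast iron = ln(0.0720/0.0655)/(2πk) = 0.09462/(2π·61.2) = 2.461×10^-4 m·K/W
  R'_diatomaceous earth = ln(0.152/0.0720)/(2πk) = 0.7472/(2π·0.117) = 1.016 m·K/W
  R'_conv,out = 1/(2πr h) = 1/(2π·0.197·22.6) = 0.03575 m·K/W
R_vermiculite board = ΣR − ΣR_known = 1.779 − 1.054 = 0.7250 m·K/W
ln(r₂/r₁)/(2πk) = 0.7250 ⇒ k = 0.2593/(2π·0.7250) = 0.0569 W/m·K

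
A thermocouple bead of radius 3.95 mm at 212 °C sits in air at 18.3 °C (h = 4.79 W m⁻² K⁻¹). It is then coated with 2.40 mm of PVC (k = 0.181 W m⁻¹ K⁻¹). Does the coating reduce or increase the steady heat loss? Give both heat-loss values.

Critical radius for a sphere: r_cr = 2k/h = 0.0756 m = 7.56 cm.
Outer radius after coating: r₂ = 0.00395 + 0.00240 = 0.00635 m.
Since r₁ < r_cr and r₂ ≤ r_cr, the coating moves toward the maximum at r_cr — heat loss rises.
Bare: R = 1/(4πr₁²h) = 1065 K/W; Q = 193.7/1065 = 0.182 W.
Coated: R = R_cond + R_conv = 454.1 K/W; Q = 193.7/454.1 = 0.427 W.

increases: 0.182 → 0.427 W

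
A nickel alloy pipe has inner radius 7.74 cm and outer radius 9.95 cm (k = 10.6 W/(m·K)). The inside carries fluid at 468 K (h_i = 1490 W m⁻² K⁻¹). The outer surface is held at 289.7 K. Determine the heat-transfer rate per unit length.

Q' = 34.6 kW/m

Resistance network (inner→outer):
  R'_conv,in = 1/(2πr h) = 1/(2π·0.0774·1490) = 0.001380 m·K/W
  R'_nickel alloy = ln(0.0995/0.0774)/(2πk) = 0.2512/(2π·10.6) = 0.003771 m·K/W
ΣR = 0.001380 + 0.003771 = 0.005151 m·K/W
Q' = ΔT/ΣR = (468 K − 289.7 K)/0.005151 = 34600 W/m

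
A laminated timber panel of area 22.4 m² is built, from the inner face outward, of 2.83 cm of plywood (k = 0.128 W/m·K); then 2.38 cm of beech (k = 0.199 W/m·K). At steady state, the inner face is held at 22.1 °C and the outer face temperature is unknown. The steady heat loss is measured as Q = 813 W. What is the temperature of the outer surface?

Series resistances:
  R_plywood = L/(kA) = 0.0283/(0.128·22.4) = 0.009870 K/W
  R_beech = L/(kA) = 0.0238/(0.199·22.4) = 0.005339 K/W
ΣR = 0.01521 K/W
ΔT = Q·ΣR = 813 × 0.01521 = 12.37 K
Heat flows outward, so T_out = T_in − ΔT = 22.1 − 12.37 = 9.73 °C

T_out = 9.73 °C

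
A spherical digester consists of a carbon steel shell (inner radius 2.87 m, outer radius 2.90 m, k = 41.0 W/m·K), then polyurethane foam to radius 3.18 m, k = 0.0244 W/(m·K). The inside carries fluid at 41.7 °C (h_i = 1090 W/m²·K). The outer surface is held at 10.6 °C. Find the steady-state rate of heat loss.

Q = 314 W

Treat each layer as a resistance in series:
  R_conv,in = 1/(4πr²h) = 1/(4π·2.87²·1090) = 8.863×10^-6 K/W
  R_carbon steel = (1/2.87 − 1/2.90)/(4πk) = 0.003604/(4π·41.0) = 6.996×10^-6 K/W
  R_polyurethane foam = (1/2.90 − 1/3.18)/(4πk) = 0.03036/(4π·0.0244) = 0.09902 K/W
ΣR = 8.863×10^-6 + 6.996×10^-6 + 0.09902 = 0.09904 K/W
Q = ΔT/ΣR = (41.7 °C − 10.6 °C)/0.09904 = 314 W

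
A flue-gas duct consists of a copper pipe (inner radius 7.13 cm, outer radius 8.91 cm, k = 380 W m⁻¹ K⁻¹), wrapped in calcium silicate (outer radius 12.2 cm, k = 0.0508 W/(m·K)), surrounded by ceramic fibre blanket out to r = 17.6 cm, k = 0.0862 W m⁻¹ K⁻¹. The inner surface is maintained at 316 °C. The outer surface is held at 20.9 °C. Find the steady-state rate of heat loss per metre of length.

Series thermal resistances, inner to outer:
  R'_copper = ln(0.0891/0.0713)/(2πk) = 0.2229/(2π·380) = 9.334×10^-5 m·K/W
  R'_calcium silicate = ln(0.122/0.0891)/(2πk) = 0.3143/(2π·0.0508) = 0.9846 m·K/W
  R'_ceramic fibre blanket = ln(0.176/0.122)/(2πk) = 0.3665/(2π·0.0862) = 0.6766 m·K/W
ΣR = 9.334×10^-5 + 0.9846 + 0.6766 = 1.661 m·K/W
Q' = ΔT/ΣR = (316 °C − 20.9 °C)/1.661 = 178 W/m

Q' = 178 W/m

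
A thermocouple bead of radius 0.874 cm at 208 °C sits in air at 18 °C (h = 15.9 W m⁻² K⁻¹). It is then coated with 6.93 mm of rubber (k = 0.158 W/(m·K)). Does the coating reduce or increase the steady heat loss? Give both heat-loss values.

Critical radius for a sphere: r_cr = 2k/h = 0.0199 m = 1.99 cm.
Outer radius after coating: r₂ = 0.00874 + 0.00693 = 0.01567 m.
Since r₁ < r_cr and r₂ ≤ r_cr, the coating moves toward the maximum at r_cr — heat loss rises.
Bare: R = 1/(4πr₁²h) = 65.52 K/W; Q = 190/65.52 = 2.90 W.
Coated: R = R_cond + R_conv = 45.87 K/W; Q = 190/45.87 = 4.14 W.

increases: 2.90 → 4.14 W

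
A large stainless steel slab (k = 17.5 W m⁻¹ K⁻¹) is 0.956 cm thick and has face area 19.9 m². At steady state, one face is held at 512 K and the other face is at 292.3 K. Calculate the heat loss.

Q = kA·ΔT/L = 17.5 × 19.9 × |512 K − 292.3 K| / 0.00956 = 8.00×10^6 W

Q = 8.00×10^6 W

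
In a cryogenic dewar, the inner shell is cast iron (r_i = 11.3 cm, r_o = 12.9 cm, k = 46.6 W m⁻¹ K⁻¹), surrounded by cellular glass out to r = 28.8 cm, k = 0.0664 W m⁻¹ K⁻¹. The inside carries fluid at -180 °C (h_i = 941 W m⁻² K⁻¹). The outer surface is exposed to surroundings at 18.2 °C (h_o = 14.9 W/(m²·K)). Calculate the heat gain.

Resistance network (inner→outer):
  R_conv,in = 1/(4πr²h) = 1/(4π·0.113²·941) = 0.006623 K/W
  R_cast iron = (1/0.113 − 1/0.129)/(4πk) = 1.098/(4π·46.6) = 0.001874 K/W
  R_cellular glass = (1/0.129 − 1/0.288)/(4πk) = 4.280/(4π·0.0664) = 5.129 K/W
  R_conv,out = 1/(4πr²h) = 1/(4π·0.288²·14.9) = 0.06439 K/W
ΣR = 0.006623 + 0.001874 + 5.129 + 0.06439 = 5.202 K/W
Q = ΔT/ΣR = (-180 °C − 18.2 °C)/5.202 = -38.1 W
(Negative Q ⇒ heat flows inward; heat gain = 38.1 W.)

Q = 38.1 W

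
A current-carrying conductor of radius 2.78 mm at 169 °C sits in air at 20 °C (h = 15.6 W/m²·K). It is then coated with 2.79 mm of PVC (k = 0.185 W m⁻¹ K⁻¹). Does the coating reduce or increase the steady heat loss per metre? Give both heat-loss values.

increases: 40.6 → 61.3 W/m

Critical radius for a cylinder: r_cr = k/h = 0.0119 m = 1.19 cm.
Outer radius after coating: r₂ = 0.00278 + 0.00279 = 0.00557 m.
Since r₁ < r_cr and r₂ ≤ r_cr, the coating moves toward the maximum at r_cr — heat loss rises.
Bare: R = 1/(2πr₁h) = 3.670 m·K/W; Q = 149/3.670 = 40.6 W/m.
Coated: R = R_cond + R_conv = 2.429 m·K/W; Q = 149/2.429 = 61.3 W/m.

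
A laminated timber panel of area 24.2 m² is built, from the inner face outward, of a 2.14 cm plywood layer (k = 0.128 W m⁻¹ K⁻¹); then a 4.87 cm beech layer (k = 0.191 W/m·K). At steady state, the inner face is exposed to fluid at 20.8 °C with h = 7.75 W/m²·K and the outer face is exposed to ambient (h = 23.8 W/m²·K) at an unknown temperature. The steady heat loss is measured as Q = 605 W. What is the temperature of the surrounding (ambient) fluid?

T_out = 5.97 °C

Sum the resistances:
  R_conv,in = 1/(hA) = 1/(7.75·24.2) = 0.005332 K/W
  R_plywood = L/(kA) = 0.0214/(0.128·24.2) = 0.006909 K/W
  R_beech = L/(kA) = 0.0487/(0.191·24.2) = 0.01054 K/W
  R_conv,out = 1/(hA) = 1/(23.8·24.2) = 0.001736 K/W
ΣR = 0.02451 K/W
ΔT = Q·ΣR = 605 × 0.02451 = 14.83 K
Heat flows outward, so T_out = T_in − ΔT = 20.8 − 14.83 = 5.97 °C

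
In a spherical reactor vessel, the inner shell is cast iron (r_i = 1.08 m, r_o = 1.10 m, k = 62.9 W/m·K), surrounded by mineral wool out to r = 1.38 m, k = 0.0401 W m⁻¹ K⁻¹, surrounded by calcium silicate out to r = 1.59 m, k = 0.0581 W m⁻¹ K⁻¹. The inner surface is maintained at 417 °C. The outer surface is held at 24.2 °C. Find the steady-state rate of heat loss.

Resistance network (inner→outer):
  R_cast iron = (1/1.08 − 1/1.10)/(4πk) = 0.01684/(4π·62.9) = 2.130×10^-5 K/W
  R_mineral wool = (1/1.10 − 1/1.38)/(4πk) = 0.1845/(4π·0.0401) = 0.3660 K/W
  R_calcium silicate = (1/1.38 − 1/1.59)/(4πk) = 0.09571/(4π·0.0581) = 0.1311 K/W
ΣR = 2.130×10^-5 + 0.3660 + 0.1311 = 0.4971 K/W
Q = ΔT/ΣR = (417 °C − 24.2 °C)/0.4971 = 790 W

Q = 790 W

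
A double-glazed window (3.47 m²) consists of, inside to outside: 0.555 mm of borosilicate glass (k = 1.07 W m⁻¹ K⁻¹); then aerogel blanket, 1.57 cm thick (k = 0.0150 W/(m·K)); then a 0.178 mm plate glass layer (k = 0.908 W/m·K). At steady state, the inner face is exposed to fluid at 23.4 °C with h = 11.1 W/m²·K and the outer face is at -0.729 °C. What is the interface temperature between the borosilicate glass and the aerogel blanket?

T = 21.5 °C

Series thermal resistances, inner to outer:
  R_conv,in = 1/(hA) = 1/(11.1·3.47) = 0.02596 K/W
  R_borosilicate glass = L/(kA) = 5.55×10^-4/(1.07·3.47) = 1.495×10^-4 K/W
  R_aerogel blanket = L/(kA) = 0.0157/(0.0150·3.47) = 0.3016 K/W
  R_plate glass = L/(kA) = 1.78×10^-4/(0.908·3.47) = 5.649×10^-5 K/W
ΣR = 0.02596 + 1.495×10^-4 + 0.3016 + 5.649×10^-5 = 0.3278 K/W
Q = ΔT/ΣR = (23.4 °C − -0.729 °C)/0.3278 = 73.61 W
From the inner boundary to the borosilicate glass/aerogel blanket interface, ΣR_partial = 0.02611 K/W.
T_interface = T_in − Q·ΣR_partial = 23.4 °C − (73.61)(0.02611) = 21.5 °C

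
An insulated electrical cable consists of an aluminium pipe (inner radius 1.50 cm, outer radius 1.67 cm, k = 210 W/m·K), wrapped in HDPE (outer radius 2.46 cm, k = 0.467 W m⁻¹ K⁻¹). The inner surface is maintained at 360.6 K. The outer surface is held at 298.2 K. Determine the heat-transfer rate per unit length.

Q' = 472 W/m

Series thermal resistances, inner to outer:
  R'_aluminium = ln(0.0167/0.0150)/(2πk) = 0.1074/(2π·210) = 8.136×10^-5 m·K/W
  R'_HDPE = ln(0.0246/0.0167)/(2πk) = 0.3873/(2π·0.467) = 0.1320 m·K/W
ΣR = 8.136×10^-5 + 0.1320 = 0.1321 m·K/W
Q' = ΔT/ΣR = (360.6 K − 298.2 K)/0.1321 = 472 W/m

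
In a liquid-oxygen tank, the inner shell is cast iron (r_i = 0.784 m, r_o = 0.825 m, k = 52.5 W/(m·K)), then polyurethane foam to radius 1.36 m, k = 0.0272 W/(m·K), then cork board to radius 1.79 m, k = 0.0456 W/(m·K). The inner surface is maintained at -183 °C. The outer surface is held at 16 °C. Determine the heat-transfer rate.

Treat each layer as a resistance in series:
  R_cast iron = (1/0.784 − 1/0.825)/(4πk) = 0.06339/(4π·52.5) = 9.608×10^-5 K/W
  R_polyurethane foam = (1/0.825 − 1/1.36)/(4πk) = 0.4768/(4π·0.0272) = 1.395 K/W
  R_cork board = (1/1.36 − 1/1.79)/(4πk) = 0.1766/(4π·0.0456) = 0.3082 K/W
ΣR = 9.608×10^-5 + 1.395 + 0.3082 = 1.703 K/W
Q = ΔT/ΣR = (-183 °C − 16 °C)/1.703 = -117 W
(Negative Q ⇒ heat flows inward; heat gain = 117 W.)

Q = 117 W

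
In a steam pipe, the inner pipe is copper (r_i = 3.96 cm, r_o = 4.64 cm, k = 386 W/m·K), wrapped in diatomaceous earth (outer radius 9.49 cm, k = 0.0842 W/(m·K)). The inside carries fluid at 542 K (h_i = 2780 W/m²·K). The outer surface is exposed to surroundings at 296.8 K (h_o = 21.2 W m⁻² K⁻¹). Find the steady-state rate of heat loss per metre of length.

Q' = 171 W/m

Series thermal resistances, inner to outer:
  R'_conv,in = 1/(2πr h) = 1/(2π·0.0396·2780) = 0.001446 m·K/W
  R'_copper = ln(0.0464/0.0396)/(2πk) = 0.1585/(2π·386) = 6.534×10^-5 m·K/W
  R'_diatomaceous earth = ln(0.0949/0.0464)/(2πk) = 0.7155/(2π·0.0842) = 1.352 m·K/W
  R'_conv,out = 1/(2πr h) = 1/(2π·0.0949·21.2) = 0.07911 m·K/W
ΣR = 0.001446 + 6.534×10^-5 + 1.352 + 0.07911 = 1.433 m·K/W
Q' = ΔT/ΣR = (542 K − 296.8 K)/1.433 = 171 W/m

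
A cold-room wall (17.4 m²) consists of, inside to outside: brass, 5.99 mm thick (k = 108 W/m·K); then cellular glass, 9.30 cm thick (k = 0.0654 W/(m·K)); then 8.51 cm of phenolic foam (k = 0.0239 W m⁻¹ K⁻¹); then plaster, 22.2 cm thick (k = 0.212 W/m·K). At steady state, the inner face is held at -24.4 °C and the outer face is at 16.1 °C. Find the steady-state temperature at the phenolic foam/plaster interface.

T = 9.07 °C

Series thermal resistances, inner to outer:
  R_brass = L/(kA) = 0.00599/(108·17.4) = 3.188×10^-6 K/W
  R_cellular glass = L/(kA) = 0.0930/(0.0654·17.4) = 0.08173 K/W
  R_phenolic foam = L/(kA) = 0.0851/(0.0239·17.4) = 0.2046 K/W
  R_plaster = L/(kA) = 0.222/(0.212·17.4) = 0.06018 K/W
ΣR = 3.188×10^-6 + 0.08173 + 0.2046 + 0.06018 = 0.3465 K/W
Q = ΔT/ΣR = (-24.4 °C − 16.1 °C)/0.3465 = -116.9 W
From the inner boundary to the phenolic foam/plaster interface, ΣR_partial = 0.2863 K/W.
T_interface = T_in − Q·ΣR_partial = -24.4 °C − (-116.9)(0.2863) = 9.07 °C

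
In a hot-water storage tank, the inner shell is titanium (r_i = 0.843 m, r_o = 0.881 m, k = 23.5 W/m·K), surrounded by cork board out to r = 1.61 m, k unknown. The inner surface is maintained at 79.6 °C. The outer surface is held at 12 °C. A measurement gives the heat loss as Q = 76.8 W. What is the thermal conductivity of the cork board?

ΣR = ΔT/Q = |79.6 − 12|/76.8 = 0.8802 K/W
Known resistances:
  R_titanium = (1/0.843 − 1/0.881)/(4πk) = 0.05117/(4π·23.5) = 1.733×10^-4 K/W
R_cork board = ΣR − ΣR_known = 0.8802 − 1.733×10^-4 = 0.8800 K/W
(1/r₁−1/r₂)/(4πk) = 0.8800 ⇒ k = 0.5140/(4π·0.8800) = 0.0465 W/m·K

k = 0.0465 W/m·K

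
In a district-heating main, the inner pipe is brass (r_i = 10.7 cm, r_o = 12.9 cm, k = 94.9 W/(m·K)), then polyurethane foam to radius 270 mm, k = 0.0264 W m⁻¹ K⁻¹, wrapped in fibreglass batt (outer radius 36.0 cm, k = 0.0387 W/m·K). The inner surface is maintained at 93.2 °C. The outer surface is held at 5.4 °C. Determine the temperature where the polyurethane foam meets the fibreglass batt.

Series thermal resistances, inner to outer:
  R'_brass = ln(0.129/0.107)/(2πk) = 0.1870/(2π·94.9) = 3.136×10^-4 m·K/W
  R'_polyurethane foam = ln(0.270/0.129)/(2πk) = 0.7386/(2π·0.0264) = 4.453 m·K/W
  R'_fibreglass batt = ln(0.360/0.270)/(2πk) = 0.2877/(2π·0.0387) = 1.183 m·K/W
ΣR = 3.136×10^-4 + 4.453 + 1.183 = 5.636 m·K/W
Q' = ΔT/ΣR = (93.2 °C − 5.4 °C)/5.636 = 15.58 W/m
From the inner boundary to the polyurethane foam/fibreglass batt interface, ΣR_partial = 4.453 m·K/W.
T_interface = T_in − Q'·ΣR_partial = 93.2 °C − (15.58)(4.453) = 23.8 °C

T = 23.8 °C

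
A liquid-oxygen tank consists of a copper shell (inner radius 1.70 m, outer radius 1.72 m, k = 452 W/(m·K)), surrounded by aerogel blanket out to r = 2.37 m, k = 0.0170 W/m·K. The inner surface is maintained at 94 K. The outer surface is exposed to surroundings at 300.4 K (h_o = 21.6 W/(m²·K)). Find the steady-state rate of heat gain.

Series thermal resistances, inner to outer:
  R_copper = (1/1.70 − 1/1.72)/(4πk) = 0.006840/(4π·452) = 1.204×10^-6 K/W
  R_aerogel blanket = (1/1.72 − 1/2.37)/(4πk) = 0.1595/(4π·0.0170) = 0.7464 K/W
  R_conv,out = 1/(4πr²h) = 1/(4π·2.37²·21.6) = 6.559×10^-4 K/W
ΣR = 1.204×10^-6 + 0.7464 + 6.559×10^-4 = 0.7471 K/W
Q = ΔT/ΣR = (94 K − 300.4 K)/0.7471 = -276 W
(Negative Q ⇒ heat flows inward; heat gain = 276 W.)

Q = 276 W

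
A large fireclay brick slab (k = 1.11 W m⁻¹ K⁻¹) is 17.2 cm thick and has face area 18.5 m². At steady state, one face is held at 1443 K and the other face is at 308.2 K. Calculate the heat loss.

Q = 1.35×10^5 W

Q = kA·ΔT/L = 1.11 × 18.5 × |1443 K − 308.2 K| / 0.172 = 1.35×10^5 W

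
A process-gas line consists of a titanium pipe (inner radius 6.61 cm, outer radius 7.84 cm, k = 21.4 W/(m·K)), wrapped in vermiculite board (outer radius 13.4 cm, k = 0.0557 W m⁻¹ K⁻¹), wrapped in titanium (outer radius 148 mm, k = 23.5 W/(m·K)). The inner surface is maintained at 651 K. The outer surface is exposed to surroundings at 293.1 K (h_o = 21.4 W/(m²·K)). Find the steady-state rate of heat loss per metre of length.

Resistance network (inner→outer):
  R'_titanium = ln(0.0784/0.0661)/(2πk) = 0.1707/(2π·21.4) = 0.001269 m·K/W
  R'_vermiculite board = ln(0.134/0.0784)/(2πk) = 0.5360/(2π·0.0557) = 1.532 m·K/W
  R'_titanium = ln(0.148/0.134)/(2πk) = 0.09937/(2π·23.5) = 6.730×10^-4 m·K/W
  R'_conv,out = 1/(2πr h) = 1/(2π·0.148·21.4) = 0.05025 m·K/W
ΣR = 0.001269 + 1.532 + 6.730×10^-4 + 0.05025 = 1.584 m·K/W
Q' = ΔT/ΣR = (651 K − 293.1 K)/1.584 = 226 W/m

Q' = 226 W/m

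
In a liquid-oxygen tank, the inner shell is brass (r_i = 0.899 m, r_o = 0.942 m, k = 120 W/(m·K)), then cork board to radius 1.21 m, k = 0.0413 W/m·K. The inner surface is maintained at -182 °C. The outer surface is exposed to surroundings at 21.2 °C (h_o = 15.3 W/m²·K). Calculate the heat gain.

Resistance network (inner→outer):
  R_brass = (1/0.899 − 1/0.942)/(4πk) = 0.05078/(4π·120) = 3.367×10^-5 K/W
  R_cork board = (1/0.942 − 1/1.21)/(4πk) = 0.2351/(4π·0.0413) = 0.4530 K/W
  R_conv,out = 1/(4πr²h) = 1/(4π·1.21²·15.3) = 0.003552 K/W
ΣR = 3.367×10^-5 + 0.4530 + 0.003552 = 0.4566 K/W
Q = ΔT/ΣR = (-182 °C − 21.2 °C)/0.4566 = -445 W
(Negative Q ⇒ heat flows inward; heat gain = 445 W.)

Q = 445 W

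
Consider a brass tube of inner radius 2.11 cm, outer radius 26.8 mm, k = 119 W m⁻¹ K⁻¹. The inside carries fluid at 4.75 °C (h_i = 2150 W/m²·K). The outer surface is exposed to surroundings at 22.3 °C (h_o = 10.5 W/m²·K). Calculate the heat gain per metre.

Resistance network (inner→outer):
  R'_conv,in = 1/(2πr h) = 1/(2π·0.0211·2150) = 0.003508 m·K/W
  R'_brass = ln(0.0268/0.0211)/(2πk) = 0.2391/(2π·119) = 3.198×10^-4 m·K/W
  R'_conv,out = 1/(2πr h) = 1/(2π·0.0268·10.5) = 0.5656 m·K/W
ΣR = 0.003508 + 3.198×10^-4 + 0.5656 = 0.5694 m·K/W
Q' = ΔT/ΣR = (4.75 °C − 22.3 °C)/0.5694 = -30.8 W/m
(Negative Q' ⇒ heat flows inward; heat gain = 30.8 W/m.)

Q' = 30.8 W/m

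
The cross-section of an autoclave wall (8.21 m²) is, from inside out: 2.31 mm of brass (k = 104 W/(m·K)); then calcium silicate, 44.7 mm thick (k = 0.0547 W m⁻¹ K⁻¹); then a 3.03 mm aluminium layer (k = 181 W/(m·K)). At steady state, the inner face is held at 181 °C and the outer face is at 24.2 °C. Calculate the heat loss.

Q = 1580 W

Resistance network (inner→outer):
  R_brass = L/(kA) = 0.00231/(104·8.21) = 2.705×10^-6 K/W
  R_calcium silicate = L/(kA) = 0.0447/(0.0547·8.21) = 0.09954 K/W
  R_aluminium = L/(kA) = 0.00303/(181·8.21) = 2.039×10^-6 K/W
ΣR = 2.705×10^-6 + 0.09954 + 2.039×10^-6 = 0.09954 K/W
Q = ΔT/ΣR = (181 °C − 24.2 °C)/0.09954 = 1580 W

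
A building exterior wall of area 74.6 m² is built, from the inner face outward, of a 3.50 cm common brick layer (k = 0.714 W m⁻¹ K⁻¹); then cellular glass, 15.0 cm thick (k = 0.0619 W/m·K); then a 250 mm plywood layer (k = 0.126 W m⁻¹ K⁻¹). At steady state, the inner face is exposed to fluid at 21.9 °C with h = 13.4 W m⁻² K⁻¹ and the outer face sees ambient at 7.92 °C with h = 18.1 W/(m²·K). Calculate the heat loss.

Q = 227 W

Series thermal resistances, inner to outer:
  R_conv,in = 1/(hA) = 1/(13.4·74.6) = 0.001000 K/W
  R_common brick = L/(kA) = 0.0350/(0.714·74.6) = 6.571×10^-4 K/W
  R_cellular glass = L/(kA) = 0.150/(0.0619·74.6) = 0.03248 K/W
  R_plywood = L/(kA) = 0.250/(0.126·74.6) = 0.02660 K/W
  R_conv,out = 1/(hA) = 1/(18.1·74.6) = 7.406×10^-4 K/W
ΣR = 0.001000 + 6.571×10^-4 + 0.03248 + 0.02660 + 7.406×10^-4 = 0.06148 K/W
Q = ΔT/ΣR = (21.9 °C − 7.92 °C)/0.06148 = 227 W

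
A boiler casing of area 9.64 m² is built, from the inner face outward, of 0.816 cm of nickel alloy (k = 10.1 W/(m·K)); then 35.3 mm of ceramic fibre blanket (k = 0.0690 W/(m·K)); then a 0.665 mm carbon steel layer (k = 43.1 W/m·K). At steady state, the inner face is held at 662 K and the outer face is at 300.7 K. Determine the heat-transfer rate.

Q = 6800 W

Resistance network (inner→outer):
  R_nickel alloy = L/(kA) = 0.00816/(10.1·9.64) = 8.381×10^-5 K/W
  R_ceramic fibre blanket = L/(kA) = 0.0353/(0.0690·9.64) = 0.05307 K/W
  R_carbon steel = L/(kA) = 6.65×10^-4/(43.1·9.64) = 1.601×10^-6 K/W
ΣR = 8.381×10^-5 + 0.05307 + 1.601×10^-6 = 0.05316 K/W
Q = ΔT/ΣR = (662 K − 300.7 K)/0.05316 = 6800 W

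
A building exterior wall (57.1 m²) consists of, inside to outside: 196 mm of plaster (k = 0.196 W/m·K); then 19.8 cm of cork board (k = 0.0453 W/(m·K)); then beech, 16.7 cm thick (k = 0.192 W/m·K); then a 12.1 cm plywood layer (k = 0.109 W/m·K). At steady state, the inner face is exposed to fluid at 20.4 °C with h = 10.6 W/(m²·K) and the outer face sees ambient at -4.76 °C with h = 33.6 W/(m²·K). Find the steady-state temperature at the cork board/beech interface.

T = 2.00 °C

Resistance network (inner→outer):
  R_conv,in = 1/(hA) = 1/(10.6·57.1) = 0.001652 K/W
  R_plaster = L/(kA) = 0.196/(0.196·57.1) = 0.01751 K/W
  R_cork board = L/(kA) = 0.198/(0.0453·57.1) = 0.07655 K/W
  R_beech = L/(kA) = 0.167/(0.192·57.1) = 0.01523 K/W
  R_plywood = L/(kA) = 0.121/(0.109·57.1) = 0.01944 K/W
  R_conv,out = 1/(hA) = 1/(33.6·57.1) = 5.212×10^-4 K/W
ΣR = 0.001652 + 0.01751 + 0.07655 + 0.01523 + 0.01944 + 5.212×10^-4 = 0.1309 K/W
Q = ΔT/ΣR = (20.4 °C − -4.76 °C)/0.1309 = 192.2 W
From the inner boundary to the cork board/beech interface, ΣR_partial = 0.09571 K/W.
T_interface = T_in − Q·ΣR_partial = 20.4 °C − (192.2)(0.09571) = 2.00 °C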